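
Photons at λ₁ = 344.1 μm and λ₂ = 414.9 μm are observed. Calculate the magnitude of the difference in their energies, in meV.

0.615 meV

Using E = hc/λ: E₁ = 5.7729 × 10^-22 J, E₂ = 4.7878 × 10^-22 J.
|ΔE| = |5.7729 × 10^-22 − 4.7878 × 10^-22| = 9.85 × 10^-23 J = 0.615 meV.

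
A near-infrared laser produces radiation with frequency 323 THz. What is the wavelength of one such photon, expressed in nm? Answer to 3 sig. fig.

928 nm

(c = 2.99792458 × 10^8 m/s.)
In SI units: f = 323 THz = 3.23 × 10^14 Hz.
Apply λ = c/f: λ = 9.282 × 10^-7 m.
Converting to nm: λ = 928.2 nm ≈ 928 nm.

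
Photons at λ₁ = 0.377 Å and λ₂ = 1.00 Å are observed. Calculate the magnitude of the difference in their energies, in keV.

Using E = hc/λ: E₁ = 5.269e-15 J, E₂ = 1.986e-15 J.
|ΔE| = |5.269e-15 − 1.986e-15| = 3.28e-15 J = 20.5 keV.

20.5 keV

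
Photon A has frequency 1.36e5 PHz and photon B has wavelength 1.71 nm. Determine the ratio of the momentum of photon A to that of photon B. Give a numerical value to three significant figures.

776

p_A = 3.006e-22 kg·m/s (from frequency = 1.36e5 PHz, via p = hf/c).
p_B = 3.875e-25 kg·m/s (from wavelength = 1.71 nm, via p = h/λ).
Ratio = 3.006e-22 / 3.875e-25 = 776.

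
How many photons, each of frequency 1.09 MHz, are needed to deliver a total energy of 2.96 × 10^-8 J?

4.10 × 10^19 photons

Per-photon energy: E = 7.222 × 10^-28 J (from frequency = 1.09 MHz).
N = E_total / E_photon = 2.96 × 10^-8 J / 7.222 × 10^-28 J = 4.10 × 10^19.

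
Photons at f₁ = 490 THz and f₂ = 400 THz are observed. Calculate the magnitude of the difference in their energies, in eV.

0.372 eV

Using E = hf: E₁ = 3.247 × 10^-19 J, E₂ = 2.650 × 10^-19 J.
|ΔE| = |3.247 × 10^-19 − 2.650 × 10^-19| = 5.96 × 10^-20 J = 0.372 eV.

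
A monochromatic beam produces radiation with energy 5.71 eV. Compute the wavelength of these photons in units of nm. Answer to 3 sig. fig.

(h = 6.62607015e-34 J·s, c = 2.99792458e8 m/s, 1 eV = 1.602176634e-19 J.)
In SI units: E = 5.71 eV = 9.1484e-19 J.
Since λ = hc/E for a photon, λ = 2.171e-7 m.
Converting to nm: λ = 217.1 nm ≈ 217 nm.

217 nm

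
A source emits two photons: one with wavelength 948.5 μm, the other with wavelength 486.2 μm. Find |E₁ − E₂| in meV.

Using E = hc/λ: E₁ = 2.0943e-22 J, E₂ = 4.0857e-22 J.
|ΔE| = |2.0943e-22 − 4.0857e-22| = 1.99e-22 J = 1.24 meV.

1.24 meV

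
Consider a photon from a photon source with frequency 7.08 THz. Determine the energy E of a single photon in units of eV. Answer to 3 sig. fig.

Take h = 6.62607015 × 10^-34 J·s, 1 eV = 1.602176634 × 10^-19 J.
First convert: f = 7.08 THz = 7.08 × 10^12 Hz.
For a photon E = hf, so E = 4.691 × 10^-21 J.
Converting to eV: E = 0.02928 eV ≈ 0.0293 eV.

0.0293 eV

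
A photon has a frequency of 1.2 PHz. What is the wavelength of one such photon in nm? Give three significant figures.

250 nm

In SI units: f = 1.2 PHz = 1.2 × 10^15 Hz.
Apply λ = c/f: λ = 2.498 × 10^-7 m.
Converting to nm: λ = 249.8 nm ≈ 250 nm.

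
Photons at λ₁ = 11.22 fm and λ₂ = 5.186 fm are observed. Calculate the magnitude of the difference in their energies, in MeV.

Using E = hc/λ: E₁ = 1.7705 × 10^-11 J, E₂ = 3.8304 × 10^-11 J.
|ΔE| = |1.7705 × 10^-11 − 3.8304 × 10^-11| = 2.06 × 10^-11 J = 129 MeV.

129 MeV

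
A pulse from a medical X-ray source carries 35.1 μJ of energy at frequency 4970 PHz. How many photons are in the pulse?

1.07 × 10^10 photons

Per-photon energy: E = 3.293 × 10^-15 J (from frequency = 4970 PHz).
N = E_total / E_photon = 3.51 × 10^-5 J / 3.293 × 10^-15 J = 1.07 × 10^10.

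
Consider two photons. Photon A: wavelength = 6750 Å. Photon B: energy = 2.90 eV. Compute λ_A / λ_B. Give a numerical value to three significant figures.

λ_A = 6.750e-7 m (from wavelength = 6750 Å, via λ given directly).
λ_B = 4.275e-7 m (from energy = 2.90 eV, via λ = hc/E).
Ratio = 6.750e-7 / 4.275e-7 = 1.58.

1.58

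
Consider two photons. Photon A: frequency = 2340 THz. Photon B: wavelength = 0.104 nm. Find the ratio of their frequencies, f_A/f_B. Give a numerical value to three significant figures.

f_A = 2.340e15 Hz (from frequency = 2340 THz, via f given directly).
f_B = 2.883e18 Hz (from wavelength = 0.104 nm, via f = c/λ).
Ratio = 2.340e15 / 2.883e18 = 8.12e-4.

8.12e-4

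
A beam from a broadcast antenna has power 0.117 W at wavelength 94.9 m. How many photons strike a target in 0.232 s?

1.30 × 10^25 photons

Total energy: E_total = P·t = 0.117 × 0.232 = 0.02714 J.
Per-photon energy: E = 2.093 × 10^-27 J.
N = E_total / E_photon = 1.30 × 10^25.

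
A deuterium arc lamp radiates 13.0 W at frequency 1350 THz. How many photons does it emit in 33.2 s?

Total energy: E_total = P·t = 13.0 × 33.2 = 431.6 J.
Per-photon energy: E = 8.945e-19 J.
N = E_total / E_photon = 4.82e20.

4.82e20 photons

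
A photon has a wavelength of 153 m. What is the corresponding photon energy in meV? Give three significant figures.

The photon relation is E = hc/λ, giving E = 1.298 × 10^-27 J.
Converting to meV: E = 8.104 × 10^-6 meV ≈ 8.10 × 10^-6 meV.

8.10 × 10^-6 meV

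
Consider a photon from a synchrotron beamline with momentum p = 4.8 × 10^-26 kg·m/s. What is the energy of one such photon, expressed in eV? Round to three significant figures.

(c = 2.99792458 × 10^8 m/s, 1 eV = 1.602176634 × 10^-19 J.)
Since E = pc for a photon, E = 1.439 × 10^-17 J.
Converting to eV: E = 89.82 eV ≈ 89.8 eV.

89.8 eV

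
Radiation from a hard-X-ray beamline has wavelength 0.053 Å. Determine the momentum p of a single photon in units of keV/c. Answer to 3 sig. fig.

(h = 6.62607015·10^-34 J·s, c = 2.99792458·10^8 m/s, 1 eV = 1.602176634·10^-19 J.)
Convert to SI: λ = 0.053 Å = 5.3·10^-12 m.
The photon relation is p = h/λ, giving p = 1.250·10^-22 kg·m/s.
Converting to keV/c: p = 233.9 keV/c ≈ 234 keV/c.

234 keV/c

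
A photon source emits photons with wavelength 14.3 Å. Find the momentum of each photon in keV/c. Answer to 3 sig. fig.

0.867 keV/c

First convert: λ = 14.3 Å = 1.43·10^-9 m.
Apply p = h/λ: p = 4.634·10^-25 kg·m/s.
Converting to keV/c: p = 0.8670 keV/c ≈ 0.867 keV/c.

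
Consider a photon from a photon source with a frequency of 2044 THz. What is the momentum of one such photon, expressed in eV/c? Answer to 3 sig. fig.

In SI units: f = 2044 THz = 2.044e15 Hz.
Since p = hf/c for a photon, p = 4.518e-27 kg·m/s.
Converting to eV/c: p = 8.453 eV/c ≈ 8.45 eV/c.

8.45 eV/c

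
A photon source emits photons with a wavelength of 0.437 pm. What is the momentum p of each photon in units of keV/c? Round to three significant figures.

2840 keV/c

Use h = 6.62607015 × 10^-34 J·s, c = 2.99792458 × 10^8 m/s, 1 eV = 1.602176634 × 10^-19 J.
Convert to SI: λ = 0.437 pm = 4.37 × 10^-13 m.
For a photon p = h/λ, so p = 1.516 × 10^-21 kg·m/s.
Converting to keV/c: p = 2837 keV/c ≈ 2840 keV/c.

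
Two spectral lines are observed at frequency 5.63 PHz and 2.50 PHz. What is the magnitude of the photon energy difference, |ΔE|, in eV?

12.9 eV

Using E = hf: E₁ = 3.730e-18 J, E₂ = 1.657e-18 J.
|ΔE| = |3.730e-18 − 1.657e-18| = 2.07e-18 J = 12.9 eV.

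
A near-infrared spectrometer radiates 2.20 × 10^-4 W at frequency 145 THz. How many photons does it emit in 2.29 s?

Total energy: E_total = P·t = 2.20 × 10^-4 × 2.29 = 5.038 × 10^-4 J.
Per-photon energy: E = 9.608 × 10^-20 J.
N = E_total / E_photon = 5.24 × 10^15.

5.24 × 10^15 photons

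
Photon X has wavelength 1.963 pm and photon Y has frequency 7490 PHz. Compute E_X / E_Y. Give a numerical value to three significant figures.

E_X = 1.012 × 10^-13 J (from wavelength = 1.963 pm, via E = hc/λ).
E_Y = 4.963 × 10^-15 J (from frequency = 7490 PHz, via E = hf).
Ratio = 1.012 × 10^-13 / 4.963 × 10^-15 = 20.4.

20.4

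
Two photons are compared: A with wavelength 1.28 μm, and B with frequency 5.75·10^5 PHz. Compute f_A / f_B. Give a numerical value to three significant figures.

f_A = 2.342·10^14 Hz (from wavelength = 1.28 μm, via f = c/λ).
f_B = 5.750·10^20 Hz (from frequency = 5.75·10^5 PHz, via f given directly).
Ratio = 2.342·10^14 / 5.750·10^20 = 4.07·10^-7.

4.07·10^-7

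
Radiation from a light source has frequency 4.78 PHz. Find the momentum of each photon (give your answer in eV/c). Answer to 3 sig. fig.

19.8 eV/c

Use h = 6.62607015e-34 J·s, c = 2.99792458e8 m/s, 1 eV = 1.602176634e-19 J.
First convert: f = 4.78 PHz = 4.78e15 Hz.
Apply p = hf/c: p = 1.056e-26 kg·m/s.
Converting to eV/c: p = 19.77 eV/c ≈ 19.8 eV/c.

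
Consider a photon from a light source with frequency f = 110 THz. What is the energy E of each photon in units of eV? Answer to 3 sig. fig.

Use h = 6.62607015e-34 J·s, 1 eV = 1.602176634e-19 J.
In SI units: f = 110 THz = 1.1e14 Hz.
Since E = hf for a photon, E = 7.289e-20 J.
Converting to eV: E = 0.4549 eV ≈ 0.455 eV.

0.455 eV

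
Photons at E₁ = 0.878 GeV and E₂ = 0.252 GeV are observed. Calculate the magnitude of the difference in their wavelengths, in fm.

3.51 fm

Using λ = hc/E: λ₁ = 1.412e-15 m, λ₂ = 4.920e-15 m.
|Δλ| = |1.412e-15 − 4.920e-15| = 3.51e-15 m = 3.51 fm.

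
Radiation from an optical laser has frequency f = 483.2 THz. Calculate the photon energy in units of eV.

First convert: f = 483.2 THz = 4.832e14 Hz.
Apply E = hf: E = 3.202e-19 J.
Converting to eV: E = 1.998 eV ≈ 2.00 eV.

2.00 eV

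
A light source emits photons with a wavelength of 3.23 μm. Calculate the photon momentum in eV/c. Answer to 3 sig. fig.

0.384 eV/c

(h = 6.62607015 × 10^-34 J·s, c = 2.99792458 × 10^8 m/s, 1 eV = 1.602176634 × 10^-19 J.)
Convert to SI: λ = 3.23 μm = 3.23 × 10^-6 m.
For a photon p = h/λ, so p = 2.051 × 10^-28 kg·m/s.
Converting to eV/c: p = 0.3839 eV/c ≈ 0.384 eV/c.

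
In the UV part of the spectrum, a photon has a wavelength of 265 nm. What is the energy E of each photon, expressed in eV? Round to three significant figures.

(h = 6.62607015e-34 J·s, c = 2.99792458e8 m/s, 1 eV = 1.602176634e-19 J.)
In SI units: λ = 265 nm = 2.65e-7 m.
Since E = hc/λ for a photon, E = 7.496e-19 J.
Converting to eV: E = 4.679 eV ≈ 4.68 eV.

4.68 eV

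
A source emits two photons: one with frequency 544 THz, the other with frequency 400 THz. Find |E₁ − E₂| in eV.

Using E = hf: E₁ = 3.605·10^-19 J, E₂ = 2.650·10^-19 J.
|ΔE| = |3.605·10^-19 − 2.650·10^-19| = 9.54·10^-20 J = 0.596 eV.

0.596 eV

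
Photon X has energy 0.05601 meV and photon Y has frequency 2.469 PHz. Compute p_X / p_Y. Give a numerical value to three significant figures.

5.49e-6

p_X = 2.993e-32 kg·m/s (from energy = 0.05601 meV, via p = E/c).
p_Y = 5.457e-27 kg·m/s (from frequency = 2.469 PHz, via p = hf/c).
Ratio = 2.993e-32 / 5.457e-27 = 5.49e-6.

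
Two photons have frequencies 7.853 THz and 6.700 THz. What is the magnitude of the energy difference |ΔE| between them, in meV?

Using E = hf: E₁ = 5.2035e-21 J, E₂ = 4.4395e-21 J.
|ΔE| = |5.2035e-21 − 4.4395e-21| = 7.64e-22 J = 4.77 meV.

4.77 meV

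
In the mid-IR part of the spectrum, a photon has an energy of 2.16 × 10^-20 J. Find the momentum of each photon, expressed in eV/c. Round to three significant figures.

Use c = 2.99792458 × 10^8 m/s, 1 eV = 1.602176634 × 10^-19 J.
Apply p = E/c: p = 7.205 × 10^-29 kg·m/s.
Converting to eV/c: p = 0.1348 eV/c ≈ 0.135 eV/c.

0.135 eV/c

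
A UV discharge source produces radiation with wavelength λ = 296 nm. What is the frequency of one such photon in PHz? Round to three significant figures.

In SI units: λ = 296 nm = 2.96·10^-7 m.
For a photon f = c/λ, so f = 1.013·10^15 Hz.
Converting to PHz: f = 1.013 PHz ≈ 1.01 PHz.

1.01 PHz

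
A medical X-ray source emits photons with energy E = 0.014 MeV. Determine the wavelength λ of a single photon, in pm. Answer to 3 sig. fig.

88.6 pm

Use h = 6.62607015e-34 J·s, c = 2.99792458e8 m/s, 1 eV = 1.602176634e-19 J.
First convert: E = 0.014 MeV = 2.2430e-15 J.
For a photon λ = hc/E, so λ = 8.856e-11 m.
Converting to pm: λ = 88.56 pm ≈ 88.6 pm.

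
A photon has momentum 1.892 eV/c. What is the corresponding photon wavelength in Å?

Convert to SI: p = 1.892 eV/c = 1.0111 × 10^-27 kg·m/s.
Since λ = h/p for a photon, λ = 6.553 × 10^-7 m.
Converting to Å: λ = 6553 Å ≈ 6550 Å.

6550 Å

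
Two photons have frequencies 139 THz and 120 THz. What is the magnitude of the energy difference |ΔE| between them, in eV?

0.0786 eV

Using E = hf: E₁ = 9.210e-20 J, E₂ = 7.951e-20 J.
|ΔE| = |9.210e-20 − 7.951e-20| = 1.26e-20 J = 0.0786 eV.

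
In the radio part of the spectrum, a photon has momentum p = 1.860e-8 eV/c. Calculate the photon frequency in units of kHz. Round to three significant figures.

Use h = 6.62607015e-34 J·s, c = 2.99792458e8 m/s, 1 eV = 1.602176634e-19 J.
Convert to SI: p = 1.860e-8 eV/c = 9.9404e-36 kg·m/s.
For a photon f = pc/h, so f = 4.497e6 Hz.
Converting to kHz: f = 4497 kHz ≈ 4500 kHz.

4500 kHz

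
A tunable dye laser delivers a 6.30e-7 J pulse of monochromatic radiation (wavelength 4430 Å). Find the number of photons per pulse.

1.40e12 photons

Per-photon energy: E = 4.484e-19 J (from wavelength = 4430 Å).
N = E_total / E_photon = 6.30e-7 J / 4.484e-19 J = 1.40e12.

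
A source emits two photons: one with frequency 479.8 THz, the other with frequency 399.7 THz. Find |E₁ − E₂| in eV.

Using E = hf: E₁ = 3.1792 × 10^-19 J, E₂ = 2.6484 × 10^-19 J.
|ΔE| = |3.1792 × 10^-19 − 2.6484 × 10^-19| = 5.31 × 10^-20 J = 0.331 eV.

0.331 eV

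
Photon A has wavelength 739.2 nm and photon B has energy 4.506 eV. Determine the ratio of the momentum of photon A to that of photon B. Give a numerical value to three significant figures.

p_A = 8.964e-28 kg·m/s (from wavelength = 739.2 nm, via p = h/λ).
p_B = 2.408e-27 kg·m/s (from energy = 4.506 eV, via p = E/c).
Ratio = 8.964e-28 / 2.408e-27 = 0.372.

0.372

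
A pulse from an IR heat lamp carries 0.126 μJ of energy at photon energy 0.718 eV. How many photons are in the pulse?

Per-photon energy: E = 1.150 × 10^-19 J (from energy = 0.718 eV).
N = E_total / E_photon = 1.26 × 10^-7 J / 1.150 × 10^-19 J = 1.10 × 10^12.

1.10 × 10^12 photons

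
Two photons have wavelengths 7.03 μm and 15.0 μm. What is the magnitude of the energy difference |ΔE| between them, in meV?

93.7 meV

Using E = hc/λ: E₁ = 2.826e-20 J, E₂ = 1.324e-20 J.
|ΔE| = |2.826e-20 − 1.324e-20| = 1.50e-20 J = 93.7 meV.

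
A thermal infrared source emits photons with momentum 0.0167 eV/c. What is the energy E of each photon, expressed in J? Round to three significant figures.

2.68 × 10^-21 J

(c = 2.99792458 × 10^8 m/s, 1 eV = 1.602176634 × 10^-19 J.)
First convert: p = 0.0167 eV/c = 8.9250 × 10^-30 kg·m/s.
Apply E = pc: E = 2.676 × 10^-21 J.
So E ≈ 2.68 × 10^-21 J.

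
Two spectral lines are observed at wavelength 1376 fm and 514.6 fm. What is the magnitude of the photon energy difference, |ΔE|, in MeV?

Using E = hc/λ: E₁ = 1.4436e-13 J, E₂ = 3.8602e-13 J.
|ΔE| = |1.4436e-13 − 3.8602e-13| = 2.42e-13 J = 1.51 MeV.

1.51 MeV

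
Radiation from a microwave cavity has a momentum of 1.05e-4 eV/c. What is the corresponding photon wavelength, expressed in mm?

11.8 mm

In SI units: p = 1.05e-4 eV/c = 5.6115e-32 kg·m/s.
Since λ = h/p for a photon, λ = 0.01181 m.
Converting to mm: λ = 11.81 mm ≈ 11.8 mm.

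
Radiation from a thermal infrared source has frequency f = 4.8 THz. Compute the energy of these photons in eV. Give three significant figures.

First convert: f = 4.8 THz = 4.8 × 10^12 Hz.
Since E = hf for a photon, E = 3.181 × 10^-21 J.
Converting to eV: E = 0.01985 eV ≈ 0.0199 eV.

0.0199 eV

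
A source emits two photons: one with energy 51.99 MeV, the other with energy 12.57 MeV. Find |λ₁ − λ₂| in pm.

0.0748 pm

Using λ = hc/E: λ₁ = 2.3848e-14 m, λ₂ = 9.8635e-14 m.
|Δλ| = |2.3848e-14 − 9.8635e-14| = 7.48e-14 m = 0.0748 pm.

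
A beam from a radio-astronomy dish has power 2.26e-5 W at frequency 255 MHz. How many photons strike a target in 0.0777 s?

Total energy: E_total = P·t = 2.26e-5 × 0.0777 = 1.756e-6 J.
Per-photon energy: E = 1.690e-25 J.
N = E_total / E_photon = 1.04e19.

1.04e19 photons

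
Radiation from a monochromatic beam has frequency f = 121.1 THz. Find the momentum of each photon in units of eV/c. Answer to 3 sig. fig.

In SI units: f = 121.1 THz = 1.211e14 Hz.
Since p = hf/c for a photon, p = 2.677e-28 kg·m/s.
Converting to eV/c: p = 0.5008 eV/c ≈ 0.501 eV/c.

0.501 eV/c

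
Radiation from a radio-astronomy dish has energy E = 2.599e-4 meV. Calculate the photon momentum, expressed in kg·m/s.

1.39e-34 kg·m/s

Take c = 2.99792458e8 m/s, 1 eV = 1.602176634e-19 J.
In SI units: E = 2.599e-4 meV = 4.1641e-26 J.
Since p = E/c for a photon, p = 1.389e-34 kg·m/s.
So p ≈ 1.39e-34 kg·m/s.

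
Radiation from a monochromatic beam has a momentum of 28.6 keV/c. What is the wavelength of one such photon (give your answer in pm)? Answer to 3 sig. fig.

Use h = 6.62607015·10^-34 J·s, c = 2.99792458·10^8 m/s, 1 eV = 1.602176634·10^-19 J.
First convert: p = 28.6 keV/c = 1.5285·10^-23 kg·m/s.
The photon relation is λ = h/p, giving λ = 4.335·10^-11 m.
Converting to pm: λ = 43.35 pm ≈ 43.4 pm.

43.4 pm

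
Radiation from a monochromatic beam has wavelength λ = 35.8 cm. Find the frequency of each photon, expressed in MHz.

837 MHz

First convert: λ = 35.8 cm = 0.358 m.
For a photon f = c/λ, so f = 8.374 × 10^8 Hz.
Converting to MHz: f = 837.4 MHz ≈ 837 MHz.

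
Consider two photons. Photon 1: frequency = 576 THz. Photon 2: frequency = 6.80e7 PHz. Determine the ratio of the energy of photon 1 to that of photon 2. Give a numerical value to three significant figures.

E_1 = 3.817e-19 J (from frequency = 576 THz, via E = hf).
E_2 = 4.506e-11 J (from frequency = 6.80e7 PHz, via E = hf).
Ratio = 3.817e-19 / 4.506e-11 = 8.47e-9.

8.47e-9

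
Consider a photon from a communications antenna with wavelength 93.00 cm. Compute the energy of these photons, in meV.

First convert: λ = 93.00 cm = 0.9300 m.
For a photon E = hc/λ, so E = 2.136 × 10^-25 J.
Converting to meV: E = 0.001333 meV ≈ 1.33 × 10^-3 meV.

1.33 × 10^-3 meV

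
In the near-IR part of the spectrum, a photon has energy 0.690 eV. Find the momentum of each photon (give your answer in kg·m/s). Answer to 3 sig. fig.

Take c = 2.99792458 × 10^8 m/s, 1 eV = 1.602176634 × 10^-19 J.
In SI units: E = 0.690 eV = 1.1055 × 10^-19 J.
Apply p = E/c: p = 3.688 × 10^-28 kg·m/s.
So p ≈ 3.69 × 10^-28 kg·m/s.

3.69 × 10^-28 kg·m/s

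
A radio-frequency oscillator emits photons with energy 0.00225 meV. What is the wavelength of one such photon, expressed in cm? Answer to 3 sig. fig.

55.1 cm

Convert to SI: E = 0.00225 meV = 3.6049 × 10^-25 J.
For a photon λ = hc/E, so λ = 0.5510 m.
Converting to cm: λ = 55.10 cm ≈ 55.1 cm.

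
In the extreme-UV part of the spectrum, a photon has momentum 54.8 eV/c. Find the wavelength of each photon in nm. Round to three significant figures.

Use h = 6.62607015 × 10^-34 J·s, c = 2.99792458 × 10^8 m/s, 1 eV = 1.602176634 × 10^-19 J.
In SI units: p = 54.8 eV/c = 2.9287 × 10^-26 kg·m/s.
Since λ = h/p for a photon, λ = 2.262 × 10^-8 m.
Converting to nm: λ = 22.62 nm ≈ 22.6 nm.

22.6 nm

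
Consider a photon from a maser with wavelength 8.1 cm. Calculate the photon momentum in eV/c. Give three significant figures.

1.53 × 10^-5 eV/c

Take h = 6.62607015 × 10^-34 J·s, c = 2.99792458 × 10^8 m/s, 1 eV = 1.602176634 × 10^-19 J.
First convert: λ = 8.1 cm = 0.081 m.
Since p = h/λ for a photon, p = 8.180 × 10^-33 kg·m/s.
Converting to eV/c: p = 1.531 × 10^-5 eV/c ≈ 1.53 × 10^-5 eV/c.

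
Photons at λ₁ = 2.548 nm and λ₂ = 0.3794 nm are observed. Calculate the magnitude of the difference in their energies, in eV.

Using E = hc/λ: E₁ = 7.7961e-17 J, E₂ = 5.2358e-16 J.
|ΔE| = |7.7961e-17 − 5.2358e-16| = 4.46e-16 J = 2780 eV.

2780 eV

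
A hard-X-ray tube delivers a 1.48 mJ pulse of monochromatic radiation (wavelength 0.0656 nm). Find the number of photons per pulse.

4.89 × 10^11 photons

Per-photon energy: E = 3.028 × 10^-15 J (from wavelength = 0.0656 nm).
N = E_total / E_photon = 0.00148 J / 3.028 × 10^-15 J = 4.89 × 10^11.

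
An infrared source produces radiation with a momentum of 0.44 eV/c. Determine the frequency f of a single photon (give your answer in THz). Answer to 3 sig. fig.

(h = 6.62607015 × 10^-34 J·s, c = 2.99792458 × 10^8 m/s, 1 eV = 1.602176634 × 10^-19 J.)
First convert: p = 0.44 eV/c = 2.3515 × 10^-28 kg·m/s.
Apply f = pc/h: f = 1.064 × 10^14 Hz.
Converting to THz: f = 106.4 THz ≈ 106 THz.

106 THz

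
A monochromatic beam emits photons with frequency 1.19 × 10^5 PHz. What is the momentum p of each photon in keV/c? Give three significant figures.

Take h = 6.62607015 × 10^-34 J·s, c = 2.99792458 × 10^8 m/s, 1 eV = 1.602176634 × 10^-19 J.
Convert to SI: f = 1.19 × 10^5 PHz = 1.19 × 10^20 Hz.
For a photon p = hf/c, so p = 2.630 × 10^-22 kg·m/s.
Converting to keV/c: p = 492.1 keV/c ≈ 492 keV/c.

492 keV/c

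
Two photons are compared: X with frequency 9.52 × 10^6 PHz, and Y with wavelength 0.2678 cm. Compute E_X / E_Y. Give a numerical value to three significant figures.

8.50 × 10^10

E_X = 6.308 × 10^-12 J (from frequency = 9.52 × 10^6 PHz, via E = hf).
E_Y = 7.418 × 10^-23 J (from wavelength = 0.2678 cm, via E = hc/λ).
Ratio = 6.308 × 10^-12 / 7.418 × 10^-23 = 8.50 × 10^10.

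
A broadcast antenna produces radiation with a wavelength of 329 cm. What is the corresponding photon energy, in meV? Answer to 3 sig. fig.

3.77 × 10^-4 meV

Use h = 6.62607015 × 10^-34 J·s, c = 2.99792458 × 10^8 m/s, 1 eV = 1.602176634 × 10^-19 J.
First convert: λ = 329 cm = 3.29 m.
Apply E = hc/λ: E = 6.038 × 10^-26 J.
Converting to meV: E = 3.769 × 10^-4 meV ≈ 3.77 × 10^-4 meV.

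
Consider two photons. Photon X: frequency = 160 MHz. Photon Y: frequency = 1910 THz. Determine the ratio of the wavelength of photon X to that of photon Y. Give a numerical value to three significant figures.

λ_X = 1.874 m (from frequency = 160 MHz, via λ = c/f).
λ_Y = 1.570e-7 m (from frequency = 1910 THz, via λ = c/f).
Ratio = 1.874 / 1.570e-7 = 1.19e7.

1.19e7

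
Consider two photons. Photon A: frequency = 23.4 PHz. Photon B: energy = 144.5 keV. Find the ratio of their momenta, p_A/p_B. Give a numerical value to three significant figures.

6.70 × 10^-4

p_A = 5.172 × 10^-26 kg·m/s (from frequency = 23.4 PHz, via p = hf/c).
p_B = 7.722 × 10^-23 kg·m/s (from energy = 144.5 keV, via p = E/c).
Ratio = 5.172 × 10^-26 / 7.722 × 10^-23 = 6.70 × 10^-4.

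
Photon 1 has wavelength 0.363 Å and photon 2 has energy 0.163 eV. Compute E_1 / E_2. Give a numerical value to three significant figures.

2.10e5

E_1 = 5.472e-15 J (from wavelength = 0.363 Å, via E = hc/λ).
E_2 = 2.612e-20 J (from energy = 0.163 eV, via E given directly).
Ratio = 5.472e-15 / 2.612e-20 = 2.10e5.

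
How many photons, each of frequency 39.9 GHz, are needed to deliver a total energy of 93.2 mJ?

3.53 × 10^21 photons

Per-photon energy: E = 2.644 × 10^-23 J (from frequency = 39.9 GHz).
N = E_total / E_photon = 0.0932 J / 2.644 × 10^-23 J = 3.53 × 10^21.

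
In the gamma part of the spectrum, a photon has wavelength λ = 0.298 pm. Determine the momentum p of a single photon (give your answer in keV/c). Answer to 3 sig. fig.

First convert: λ = 0.298 pm = 2.98 × 10^-13 m.
Apply p = h/λ: p = 2.224 × 10^-21 kg·m/s.
Converting to keV/c: p = 4161 keV/c ≈ 4160 keV/c.

4160 keV/c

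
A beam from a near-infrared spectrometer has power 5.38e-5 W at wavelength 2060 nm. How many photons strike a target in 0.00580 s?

3.24e12 photons

Total energy: E_total = P·t = 5.38e-5 × 0.00580 = 3.120e-7 J.
Per-photon energy: E = 9.643e-20 J.
N = E_total / E_photon = 3.24e12.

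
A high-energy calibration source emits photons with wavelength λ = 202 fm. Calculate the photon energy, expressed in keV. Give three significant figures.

6140 keV

In SI units: λ = 202 fm = 2.02e-13 m.
For a photon E = hc/λ, so E = 9.834e-13 J.
Converting to keV: E = 6138 keV ≈ 6140 keV.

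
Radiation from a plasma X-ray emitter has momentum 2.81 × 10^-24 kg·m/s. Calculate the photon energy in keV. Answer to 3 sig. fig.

5.26 keV

For a photon E = pc, so E = 8.424 × 10^-16 J.
Converting to keV: E = 5.258 keV ≈ 5.26 keV.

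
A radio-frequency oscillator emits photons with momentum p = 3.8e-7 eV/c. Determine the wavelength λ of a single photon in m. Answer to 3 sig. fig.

3.26 m

Use h = 6.62607015e-34 J·s, c = 2.99792458e8 m/s, 1 eV = 1.602176634e-19 J.
In SI units: p = 3.8e-7 eV/c = 2.0308e-34 kg·m/s.
Apply λ = h/p: λ = 3.263 m.
So λ ≈ 3.26 m.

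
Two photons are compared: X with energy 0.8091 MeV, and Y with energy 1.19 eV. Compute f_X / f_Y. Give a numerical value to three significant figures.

f_X = 1.956e20 Hz (from energy = 0.8091 MeV, via f = E/h).
f_Y = 2.877e14 Hz (from energy = 1.19 eV, via f = E/h).
Ratio = 1.956e20 / 2.877e14 = 6.80e5.

6.80e5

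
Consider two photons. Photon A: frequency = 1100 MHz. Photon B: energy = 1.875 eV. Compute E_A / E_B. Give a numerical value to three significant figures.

2.43e-6

E_A = 7.289e-25 J (from frequency = 1100 MHz, via E = hf).
E_B = 3.004e-19 J (from energy = 1.875 eV, via E given directly).
Ratio = 7.289e-25 / 3.004e-19 = 2.43e-6.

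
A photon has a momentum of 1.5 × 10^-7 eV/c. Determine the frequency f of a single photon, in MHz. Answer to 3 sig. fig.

36.3 MHz

(h = 6.62607015 × 10^-34 J·s, c = 2.99792458 × 10^8 m/s, 1 eV = 1.602176634 × 10^-19 J.)
First convert: p = 1.5 × 10^-7 eV/c = 8.0164 × 10^-35 kg·m/s.
The photon relation is f = pc/h, giving f = 3.627 × 10^7 Hz.
Converting to MHz: f = 36.27 MHz ≈ 36.3 MHz.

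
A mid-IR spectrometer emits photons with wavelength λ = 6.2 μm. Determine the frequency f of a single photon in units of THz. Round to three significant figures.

48.4 THz

Use c = 2.99792458e8 m/s.
In SI units: λ = 6.2 μm = 6.2e-6 m.
Apply f = c/λ: f = 4.835e13 Hz.
Converting to THz: f = 48.35 THz ≈ 48.4 THz.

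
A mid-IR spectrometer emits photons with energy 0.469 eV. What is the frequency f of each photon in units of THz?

Convert to SI: E = 0.469 eV = 7.5142 × 10^-20 J.
For a photon f = E/h, so f = 1.134 × 10^14 Hz.
Converting to THz: f = 113.4 THz ≈ 113 THz.

113 THz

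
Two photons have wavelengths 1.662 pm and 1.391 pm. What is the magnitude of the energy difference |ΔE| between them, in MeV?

0.145 MeV

Using E = hc/λ: E₁ = 1.1952·10^-13 J, E₂ = 1.4281·10^-13 J.
|ΔE| = |1.1952·10^-13 − 1.4281·10^-13| = 2.33·10^-14 J = 0.145 MeV.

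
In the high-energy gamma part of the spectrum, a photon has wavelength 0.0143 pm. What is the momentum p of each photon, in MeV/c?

Use h = 6.62607015·10^-34 J·s, c = 2.99792458·10^8 m/s, 1 eV = 1.602176634·10^-19 J.
Convert to SI: λ = 0.0143 pm = 1.43·10^-14 m.
The photon relation is p = h/λ, giving p = 4.634·10^-20 kg·m/s.
Converting to MeV/c: p = 86.70 MeV/c ≈ 86.7 MeV/c.

86.7 MeV/c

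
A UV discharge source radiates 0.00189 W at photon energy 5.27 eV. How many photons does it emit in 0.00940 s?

2.10e13 photons

Total energy: E_total = P·t = 0.00189 × 0.00940 = 1.777e-5 J.
Per-photon energy: E = 8.443e-19 J.
N = E_total / E_photon = 2.10e13.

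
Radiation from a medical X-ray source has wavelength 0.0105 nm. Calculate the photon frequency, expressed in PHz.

2.86e4 PHz

In SI units: λ = 0.0105 nm = 1.05e-11 m.
For a photon f = c/λ, so f = 2.855e19 Hz.
Converting to PHz: f = 28550 PHz ≈ 2.86e4 PHz.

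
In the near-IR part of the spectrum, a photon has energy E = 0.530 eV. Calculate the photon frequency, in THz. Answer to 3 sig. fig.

Take h = 6.62607015 × 10^-34 J·s, 1 eV = 1.602176634 × 10^-19 J.
In SI units: E = 0.530 eV = 8.4915 × 10^-20 J.
Apply f = E/h: f = 1.282 × 10^14 Hz.
Converting to THz: f = 128.2 THz ≈ 128 THz.

128 THz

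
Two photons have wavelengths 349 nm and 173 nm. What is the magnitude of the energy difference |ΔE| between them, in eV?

Using E = hc/λ: E₁ = 5.692 × 10^-19 J, E₂ = 1.148 × 10^-18 J.
|ΔE| = |5.692 × 10^-19 − 1.148 × 10^-18| = 5.79 × 10^-19 J = 3.61 eV.

3.61 eV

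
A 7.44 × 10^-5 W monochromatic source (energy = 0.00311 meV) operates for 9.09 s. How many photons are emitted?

Total energy: E_total = P·t = 7.44 × 10^-5 × 9.09 = 6.763 × 10^-4 J.
Per-photon energy: E = 4.983 × 10^-25 J.
N = E_total / E_photon = 1.36 × 10^21.

1.36 × 10^21 photons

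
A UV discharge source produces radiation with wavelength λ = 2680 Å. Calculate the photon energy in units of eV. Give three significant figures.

Convert to SI: λ = 2680 Å = 2.68 × 10^-7 m.
The photon relation is E = hc/λ, giving E = 7.412 × 10^-19 J.
Converting to eV: E = 4.626 eV ≈ 4.63 eV.

4.63 eV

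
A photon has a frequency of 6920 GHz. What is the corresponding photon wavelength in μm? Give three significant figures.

(c = 2.99792458e8 m/s.)
Convert to SI: f = 6920 GHz = 6.92e12 Hz.
For a photon λ = c/f, so λ = 4.332e-5 m.
Converting to μm: λ = 43.32 μm ≈ 43.3 μm.

43.3 μm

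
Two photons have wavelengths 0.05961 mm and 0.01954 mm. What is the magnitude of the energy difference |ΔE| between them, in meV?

Using E = hc/λ: E₁ = 3.3324 × 10^-21 J, E₂ = 1.0166 × 10^-20 J.
|ΔE| = |3.3324 × 10^-21 − 1.0166 × 10^-20| = 6.83 × 10^-21 J = 42.7 meV.

42.7 meV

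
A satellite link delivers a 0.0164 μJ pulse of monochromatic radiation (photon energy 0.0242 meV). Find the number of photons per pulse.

Per-photon energy: E = 3.877 × 10^-24 J (from energy = 0.0242 meV).
N = E_total / E_photon = 1.64 × 10^-8 J / 3.877 × 10^-24 J = 4.23 × 10^15.

4.23 × 10^15 photons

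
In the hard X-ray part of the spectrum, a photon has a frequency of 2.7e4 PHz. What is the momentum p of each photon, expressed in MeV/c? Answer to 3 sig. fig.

0.112 MeV/c

Use h = 6.62607015e-34 J·s, c = 2.99792458e8 m/s, 1 eV = 1.602176634e-19 J.
Convert to SI: f = 2.7e4 PHz = 2.7e19 Hz.
Since p = hf/c for a photon, p = 5.968e-23 kg·m/s.
Converting to MeV/c: p = 0.1117 MeV/c ≈ 0.112 MeV/c.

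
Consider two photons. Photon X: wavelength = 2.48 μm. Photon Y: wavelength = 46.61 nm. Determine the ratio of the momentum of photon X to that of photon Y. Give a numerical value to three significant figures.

p_X = 2.672e-28 kg·m/s (from wavelength = 2.48 μm, via p = h/λ).
p_Y = 1.422e-26 kg·m/s (from wavelength = 46.61 nm, via p = h/λ).
Ratio = 2.672e-28 / 1.422e-26 = 0.0188.

0.0188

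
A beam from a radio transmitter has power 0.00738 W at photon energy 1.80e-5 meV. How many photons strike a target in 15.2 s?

Total energy: E_total = P·t = 0.00738 × 15.2 = 0.1122 J.
Per-photon energy: E = 2.884e-27 J.
N = E_total / E_photon = 3.89e25.

3.89e25 photons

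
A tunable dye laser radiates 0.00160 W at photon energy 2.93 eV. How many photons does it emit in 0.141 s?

Total energy: E_total = P·t = 0.00160 × 0.141 = 2.256·10^-4 J.
Per-photon energy: E = 4.694·10^-19 J.
N = E_total / E_photon = 4.81·10^14.

4.81·10^14 photons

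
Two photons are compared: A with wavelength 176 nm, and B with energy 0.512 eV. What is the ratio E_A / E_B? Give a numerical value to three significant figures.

E_A = 1.129e-18 J (from wavelength = 176 nm, via E = hc/λ).
E_B = 8.203e-20 J (from energy = 0.512 eV, via E given directly).
Ratio = 1.129e-18 / 8.203e-20 = 13.8.

13.8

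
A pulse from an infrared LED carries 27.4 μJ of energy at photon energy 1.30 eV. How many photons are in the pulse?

1.32 × 10^14 photons

Per-photon energy: E = 2.083 × 10^-19 J (from energy = 1.30 eV).
N = E_total / E_photon = 2.74 × 10^-5 J / 2.083 × 10^-19 J = 1.32 × 10^14.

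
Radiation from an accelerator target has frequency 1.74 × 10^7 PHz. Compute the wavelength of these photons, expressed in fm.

(c = 2.99792458 × 10^8 m/s.)
Convert to SI: f = 1.74 × 10^7 PHz = 1.74 × 10^22 Hz.
Apply λ = c/f: λ = 1.723 × 10^-14 m.
Converting to fm: λ = 17.23 fm ≈ 17.2 fm.

17.2 fm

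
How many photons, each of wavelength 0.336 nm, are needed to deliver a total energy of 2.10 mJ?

3.55e12 photons

Per-photon energy: E = 5.912e-16 J (from wavelength = 0.336 nm).
N = E_total / E_photon = 0.00210 J / 5.912e-16 J = 3.55e12.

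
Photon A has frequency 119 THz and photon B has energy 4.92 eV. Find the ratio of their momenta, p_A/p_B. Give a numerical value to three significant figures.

p_A = 2.630e-28 kg·m/s (from frequency = 119 THz, via p = hf/c).
p_B = 2.629e-27 kg·m/s (from energy = 4.92 eV, via p = E/c).
Ratio = 2.630e-28 / 2.629e-27 = 0.100.

0.100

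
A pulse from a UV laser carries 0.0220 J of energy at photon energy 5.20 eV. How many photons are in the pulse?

2.64 × 10^16 photons

Per-photon energy: E = 8.331 × 10^-19 J (from energy = 5.20 eV).
N = E_total / E_photon = 0.0220 J / 8.331 × 10^-19 J = 2.64 × 10^16.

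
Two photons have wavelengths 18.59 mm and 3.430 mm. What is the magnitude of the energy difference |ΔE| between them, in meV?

0.295 meV

Using E = hc/λ: E₁ = 1.0686e-23 J, E₂ = 5.7914e-23 J.
|ΔE| = |1.0686e-23 − 5.7914e-23| = 4.72e-23 J = 0.295 meV.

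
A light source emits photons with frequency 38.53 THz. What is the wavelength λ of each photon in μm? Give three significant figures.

7.78 μm

(c = 2.99792458e8 m/s.)
First convert: f = 38.53 THz = 3.853e13 Hz.
For a photon λ = c/f, so λ = 7.781e-6 m.
Converting to μm: λ = 7.781 μm ≈ 7.78 μm.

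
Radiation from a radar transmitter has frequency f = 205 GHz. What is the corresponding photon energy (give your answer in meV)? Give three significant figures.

Convert to SI: f = 205 GHz = 2.05e11 Hz.
For a photon E = hf, so E = 1.358e-22 J.
Converting to meV: E = 0.8478 meV ≈ 0.848 meV.

0.848 meV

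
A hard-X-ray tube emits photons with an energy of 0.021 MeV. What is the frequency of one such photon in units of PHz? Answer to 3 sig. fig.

5080 PHz

Take h = 6.62607015e-34 J·s, 1 eV = 1.602176634e-19 J.
Convert to SI: E = 0.021 MeV = 3.3646e-15 J.
Since f = E/h for a photon, f = 5.078e18 Hz.
Converting to PHz: f = 5078 PHz ≈ 5080 PHz.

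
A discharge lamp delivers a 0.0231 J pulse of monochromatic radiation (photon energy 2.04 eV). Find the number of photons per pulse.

Per-photon energy: E = 3.268e-19 J (from energy = 2.04 eV).
N = E_total / E_photon = 0.0231 J / 3.268e-19 J = 7.07e16.

7.07e16 photons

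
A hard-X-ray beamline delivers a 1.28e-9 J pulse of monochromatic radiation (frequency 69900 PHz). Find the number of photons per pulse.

Per-photon energy: E = 4.632e-14 J (from frequency = 69900 PHz).
N = E_total / E_photon = 1.28e-9 J / 4.632e-14 J = 27600.

2.76e4 photons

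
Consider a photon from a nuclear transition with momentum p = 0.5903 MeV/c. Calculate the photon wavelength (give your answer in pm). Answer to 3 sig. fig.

2.10 pm

Convert to SI: p = 0.5903 MeV/c = 3.1547 × 10^-22 kg·m/s.
Apply λ = h/p: λ = 2.100 × 10^-12 m.
Converting to pm: λ = 2.100 pm ≈ 2.10 pm.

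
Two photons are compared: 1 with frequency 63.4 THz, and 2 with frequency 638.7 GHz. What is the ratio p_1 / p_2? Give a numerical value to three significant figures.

99.3

p_1 = 1.401e-28 kg·m/s (from frequency = 63.4 THz, via p = hf/c).
p_2 = 1.412e-30 kg·m/s (from frequency = 638.7 GHz, via p = hf/c).
Ratio = 1.401e-28 / 1.412e-30 = 99.3.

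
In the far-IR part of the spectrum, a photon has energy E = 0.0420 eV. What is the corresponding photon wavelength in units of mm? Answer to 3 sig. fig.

0.0295 mm

First convert: E = 0.0420 eV = 6.7291e-21 J.
For a photon λ = hc/E, so λ = 2.952e-5 m.
Converting to mm: λ = 0.02952 mm ≈ 0.0295 mm.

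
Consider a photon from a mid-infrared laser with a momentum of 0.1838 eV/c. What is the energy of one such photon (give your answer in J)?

Convert to SI: p = 0.1838 eV/c = 9.8228e-29 kg·m/s.
Since E = pc for a photon, E = 2.945e-20 J.
So E ≈ 2.94e-20 J.

2.94e-20 J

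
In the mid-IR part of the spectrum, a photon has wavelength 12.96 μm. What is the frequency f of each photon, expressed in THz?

(c = 2.99792458e8 m/s.)
First convert: λ = 12.96 μm = 1.296e-5 m.
For a photon f = c/λ, so f = 2.313e13 Hz.
Converting to THz: f = 23.13 THz ≈ 23.1 THz.

23.1 THz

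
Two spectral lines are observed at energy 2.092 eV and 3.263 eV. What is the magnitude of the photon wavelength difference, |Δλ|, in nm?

Using λ = hc/E: λ₁ = 5.9266 × 10^-7 m, λ₂ = 3.7997 × 10^-7 m.
|Δλ| = |5.9266 × 10^-7 − 3.7997 × 10^-7| = 2.13 × 10^-7 m = 213 nm.

213 nm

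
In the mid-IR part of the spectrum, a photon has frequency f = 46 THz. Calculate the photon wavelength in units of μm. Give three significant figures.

Use c = 2.99792458 × 10^8 m/s.
Convert to SI: f = 46 THz = 4.6 × 10^13 Hz.
Apply λ = c/f: λ = 6.517 × 10^-6 m.
Converting to μm: λ = 6.517 μm ≈ 6.52 μm.

6.52 μm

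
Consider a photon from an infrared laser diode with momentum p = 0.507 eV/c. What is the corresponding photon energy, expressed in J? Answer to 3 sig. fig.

8.12e-20 J

In SI units: p = 0.507 eV/c = 2.7096e-28 kg·m/s.
Apply E = pc: E = 8.123e-20 J.
So E ≈ 8.12e-20 J.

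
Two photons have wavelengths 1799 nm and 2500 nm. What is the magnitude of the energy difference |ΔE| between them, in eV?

Using E = hc/λ: E₁ = 1.1042·10^-19 J, E₂ = 7.9458·10^-20 J.
|ΔE| = |1.1042·10^-19 − 7.9458·10^-20| = 3.10·10^-20 J = 0.193 eV.

0.193 eV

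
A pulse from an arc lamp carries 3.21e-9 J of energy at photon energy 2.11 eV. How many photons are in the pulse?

9.50e9 photons

Per-photon energy: E = 3.381e-19 J (from energy = 2.11 eV).
N = E_total / E_photon = 3.21e-9 J / 3.381e-19 J = 9.50e9.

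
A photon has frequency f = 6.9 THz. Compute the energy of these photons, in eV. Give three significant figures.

0.0285 eV

Use h = 6.62607015 × 10^-34 J·s, 1 eV = 1.602176634 × 10^-19 J.
In SI units: f = 6.9 THz = 6.9 × 10^12 Hz.
Apply E = hf: E = 4.572 × 10^-21 J.
Converting to eV: E = 0.02854 eV ≈ 0.0285 eV.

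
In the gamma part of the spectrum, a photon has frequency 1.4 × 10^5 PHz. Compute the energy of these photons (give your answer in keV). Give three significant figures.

First convert: f = 1.4 × 10^5 PHz = 1.4 × 10^20 Hz.
The photon relation is E = hf, giving E = 9.276 × 10^-14 J.
Converting to keV: E = 579.0 keV ≈ 579 keV.

579 keV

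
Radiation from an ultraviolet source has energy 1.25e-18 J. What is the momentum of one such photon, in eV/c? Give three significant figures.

7.80 eV/c

Use c = 2.99792458e8 m/s, 1 eV = 1.602176634e-19 J.
Apply p = E/c: p = 4.170e-27 kg·m/s.
Converting to eV/c: p = 7.802 eV/c ≈ 7.80 eV/c.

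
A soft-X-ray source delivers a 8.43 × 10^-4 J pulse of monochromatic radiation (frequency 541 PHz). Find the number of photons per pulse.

2.35 × 10^12 photons

Per-photon energy: E = 3.585 × 10^-16 J (from frequency = 541 PHz).
N = E_total / E_photon = 8.43 × 10^-4 J / 3.585 × 10^-16 J = 2.35 × 10^12.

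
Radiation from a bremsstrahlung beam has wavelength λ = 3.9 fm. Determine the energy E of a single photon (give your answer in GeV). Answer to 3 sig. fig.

Convert to SI: λ = 3.9 fm = 3.9e-15 m.
For a photon E = hc/λ, so E = 5.093e-11 J.
Converting to GeV: E = 0.3179 GeV ≈ 0.318 GeV.

0.318 GeV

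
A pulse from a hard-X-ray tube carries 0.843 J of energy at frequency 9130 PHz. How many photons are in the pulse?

1.39·10^14 photons

Per-photon energy: E = 6.050·10^-15 J (from frequency = 9130 PHz).
N = E_total / E_photon = 0.843 J / 6.050·10^-15 J = 1.39·10^14.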